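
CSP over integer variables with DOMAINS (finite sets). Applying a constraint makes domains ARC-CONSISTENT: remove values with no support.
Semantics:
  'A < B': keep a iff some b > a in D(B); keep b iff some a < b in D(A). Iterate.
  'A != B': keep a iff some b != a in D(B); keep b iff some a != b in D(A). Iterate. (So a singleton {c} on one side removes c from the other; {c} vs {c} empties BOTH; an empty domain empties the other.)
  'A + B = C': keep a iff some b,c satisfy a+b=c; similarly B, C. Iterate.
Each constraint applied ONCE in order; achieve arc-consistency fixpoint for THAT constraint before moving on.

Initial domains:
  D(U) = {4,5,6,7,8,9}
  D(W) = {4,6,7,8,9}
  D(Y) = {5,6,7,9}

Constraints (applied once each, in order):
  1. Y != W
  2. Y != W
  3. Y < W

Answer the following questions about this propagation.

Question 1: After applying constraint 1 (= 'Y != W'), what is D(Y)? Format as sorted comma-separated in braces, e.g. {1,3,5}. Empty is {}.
Constraint 1 (Y != W) on D(Y)={5,6,7,9} D(W)={4,6,7,8,9}: no change
So after constraint 1: D(Y) = {5,6,7,9}

Answer: {5,6,7,9}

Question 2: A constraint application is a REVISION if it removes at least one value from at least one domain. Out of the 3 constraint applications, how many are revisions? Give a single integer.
Constraint 1 (Y != W) on D(Y)={5,6,7,9} D(W)={4,6,7,8,9}: no change => not a revision
Constraint 2 (Y != W) on D(Y)={5,6,7,9} D(W)={4,6,7,8,9}: no change => not a revision
Constraint 3 (Y < W) on D(Y)={5,6,7,9} D(W)={4,6,7,8,9}: Y {5,6,7,9}->{5,6,7}; W {4,6,7,8,9}->{6,7,8,9} => REVISION
Total revisions = 1

Answer: 1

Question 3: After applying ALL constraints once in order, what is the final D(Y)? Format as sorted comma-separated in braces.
Constraint 1 (Y != W) on D(Y)={5,6,7,9} D(W)={4,6,7,8,9}: no change
Constraint 2 (Y != W) on D(Y)={5,6,7,9} D(W)={4,6,7,8,9}: no change
Constraint 3 (Y < W) on D(Y)={5,6,7,9} D(W)={4,6,7,8,9}: Y {5,6,7,9}->{5,6,7}; W {4,6,7,8,9}->{6,7,8,9}
So after all 3 constraints: D(Y) = {5,6,7}

Answer: {5,6,7}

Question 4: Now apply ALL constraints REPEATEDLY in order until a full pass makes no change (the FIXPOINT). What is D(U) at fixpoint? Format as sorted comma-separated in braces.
Answer: {4,5,6,7,8,9}

Derivation:
pass 0 (initial): D(U)={4,5,6,7,8,9}
pass 1: W {4,6,7,8,9}->{6,7,8,9}; Y {5,6,7,9}->{5,6,7}
pass 2: no change
Fixpoint after 2 passes: D(U) = {4,5,6,7,8,9}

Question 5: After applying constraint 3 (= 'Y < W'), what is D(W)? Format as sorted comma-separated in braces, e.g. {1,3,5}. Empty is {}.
Answer: {6,7,8,9}

Derivation:
Constraint 1 (Y != W) on D(Y)={5,6,7,9} D(W)={4,6,7,8,9}: no change
Constraint 2 (Y != W) on D(Y)={5,6,7,9} D(W)={4,6,7,8,9}: no change
Constraint 3 (Y < W) on D(Y)={5,6,7,9} D(W)={4,6,7,8,9}: Y {5,6,7,9}->{5,6,7}; W {4,6,7,8,9}->{6,7,8,9}
So after constraint 3: D(W) = {6,7,8,9}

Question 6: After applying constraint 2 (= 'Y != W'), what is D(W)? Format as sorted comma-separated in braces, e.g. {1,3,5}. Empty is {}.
Constraint 1 (Y != W) on D(Y)={5,6,7,9} D(W)={4,6,7,8,9}: no change
Constraint 2 (Y != W) on D(Y)={5,6,7,9} D(W)={4,6,7,8,9}: no change
So after constraint 2: D(W) = {4,6,7,8,9}

Answer: {4,6,7,8,9}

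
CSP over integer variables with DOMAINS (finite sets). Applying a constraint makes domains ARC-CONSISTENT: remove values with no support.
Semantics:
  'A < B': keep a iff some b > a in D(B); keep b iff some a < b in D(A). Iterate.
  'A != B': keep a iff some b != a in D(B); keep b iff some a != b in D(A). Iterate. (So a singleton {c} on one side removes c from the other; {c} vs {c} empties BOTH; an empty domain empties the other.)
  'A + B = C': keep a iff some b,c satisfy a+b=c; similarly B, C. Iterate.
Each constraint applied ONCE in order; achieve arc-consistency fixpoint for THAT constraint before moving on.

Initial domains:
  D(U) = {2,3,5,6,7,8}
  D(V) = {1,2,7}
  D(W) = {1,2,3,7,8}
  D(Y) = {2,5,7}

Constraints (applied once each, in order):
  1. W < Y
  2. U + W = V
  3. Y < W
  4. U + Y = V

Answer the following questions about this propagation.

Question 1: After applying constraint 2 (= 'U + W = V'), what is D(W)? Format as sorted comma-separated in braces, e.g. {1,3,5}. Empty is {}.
Constraint 1 (W < Y) on D(W)={1,2,3,7,8} D(Y)={2,5,7}: W {1,2,3,7,8}->{1,2,3}
Constraint 2 (U + W = V) on D(U)={2,3,5,6,7,8} D(W)={1,2,3} D(V)={1,2,7}: U {2,3,5,6,7,8}->{5,6}; W {1,2,3}->{1,2}; V {1,2,7}->{7}
So after constraint 2: D(W) = {1,2}

Answer: {1,2}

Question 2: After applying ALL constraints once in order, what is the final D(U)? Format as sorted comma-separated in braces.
Answer: {}

Derivation:
Constraint 1 (W < Y) on D(W)={1,2,3,7,8} D(Y)={2,5,7}: W {1,2,3,7,8}->{1,2,3}
Constraint 2 (U + W = V) on D(U)={2,3,5,6,7,8} D(W)={1,2,3} D(V)={1,2,7}: U {2,3,5,6,7,8}->{5,6}; W {1,2,3}->{1,2}; V {1,2,7}->{7}
Constraint 3 (Y < W) on D(Y)={2,5,7} D(W)={1,2}: Y {2,5,7}->{}; W {1,2}->{}
Constraint 4 (U + Y = V) on D(U)={5,6} D(Y)={} D(V)={7}: U {5,6}->{}; V {7}->{}
So after all 4 constraints: D(U) = {}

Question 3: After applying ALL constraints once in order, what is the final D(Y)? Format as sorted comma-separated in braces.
Answer: {}

Derivation:
Constraint 1 (W < Y) on D(W)={1,2,3,7,8} D(Y)={2,5,7}: W {1,2,3,7,8}->{1,2,3}
Constraint 2 (U + W = V) on D(U)={2,3,5,6,7,8} D(W)={1,2,3} D(V)={1,2,7}: U {2,3,5,6,7,8}->{5,6}; W {1,2,3}->{1,2}; V {1,2,7}->{7}
Constraint 3 (Y < W) on D(Y)={2,5,7} D(W)={1,2}: Y {2,5,7}->{}; W {1,2}->{}
Constraint 4 (U + Y = V) on D(U)={5,6} D(Y)={} D(V)={7}: U {5,6}->{}; V {7}->{}
So after all 4 constraints: D(Y) = {}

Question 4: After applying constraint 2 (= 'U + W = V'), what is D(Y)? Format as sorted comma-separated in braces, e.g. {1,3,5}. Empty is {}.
Answer: {2,5,7}

Derivation:
Constraint 1 (W < Y) on D(W)={1,2,3,7,8} D(Y)={2,5,7}: W {1,2,3,7,8}->{1,2,3}
Constraint 2 (U + W = V) on D(U)={2,3,5,6,7,8} D(W)={1,2,3} D(V)={1,2,7}: U {2,3,5,6,7,8}->{5,6}; W {1,2,3}->{1,2}; V {1,2,7}->{7}
So after constraint 2: D(Y) = {2,5,7}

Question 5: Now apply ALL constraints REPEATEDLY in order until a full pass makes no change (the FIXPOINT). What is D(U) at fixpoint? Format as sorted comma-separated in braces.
pass 0 (initial): D(U)={2,3,5,6,7,8}
pass 1: U {2,3,5,6,7,8}->{}; V {1,2,7}->{}; W {1,2,3,7,8}->{}; Y {2,5,7}->{}
pass 2: no change
Fixpoint after 2 passes: D(U) = {}

Answer: {}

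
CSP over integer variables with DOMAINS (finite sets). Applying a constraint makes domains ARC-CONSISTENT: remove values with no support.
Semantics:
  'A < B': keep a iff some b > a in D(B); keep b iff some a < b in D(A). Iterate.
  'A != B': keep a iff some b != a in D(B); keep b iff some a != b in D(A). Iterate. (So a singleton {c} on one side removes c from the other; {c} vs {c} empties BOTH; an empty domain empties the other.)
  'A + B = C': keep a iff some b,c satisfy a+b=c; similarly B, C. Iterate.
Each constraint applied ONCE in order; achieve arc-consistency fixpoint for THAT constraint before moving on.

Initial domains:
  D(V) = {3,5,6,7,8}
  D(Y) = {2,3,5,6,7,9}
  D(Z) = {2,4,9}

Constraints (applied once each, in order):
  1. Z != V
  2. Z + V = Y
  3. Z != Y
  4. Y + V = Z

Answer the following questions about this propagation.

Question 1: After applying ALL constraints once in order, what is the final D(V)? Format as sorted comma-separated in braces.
Answer: {}

Derivation:
Constraint 1 (Z != V) on D(Z)={2,4,9} D(V)={3,5,6,7,8}: no change
Constraint 2 (Z + V = Y) on D(Z)={2,4,9} D(V)={3,5,6,7,8} D(Y)={2,3,5,6,7,9}: Z {2,4,9}->{2,4}; V {3,5,6,7,8}->{3,5,7}; Y {2,3,5,6,7,9}->{5,7,9}
Constraint 3 (Z != Y) on D(Z)={2,4} D(Y)={5,7,9}: no change
Constraint 4 (Y + V = Z) on D(Y)={5,7,9} D(V)={3,5,7} D(Z)={2,4}: Y {5,7,9}->{}; V {3,5,7}->{}; Z {2,4}->{}
So after all 4 constraints: D(V) = {}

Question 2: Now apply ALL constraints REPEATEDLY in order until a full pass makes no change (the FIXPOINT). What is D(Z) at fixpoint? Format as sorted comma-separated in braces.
pass 0 (initial): D(Z)={2,4,9}
pass 1: V {3,5,6,7,8}->{}; Y {2,3,5,6,7,9}->{}; Z {2,4,9}->{}
pass 2: no change
Fixpoint after 2 passes: D(Z) = {}

Answer: {}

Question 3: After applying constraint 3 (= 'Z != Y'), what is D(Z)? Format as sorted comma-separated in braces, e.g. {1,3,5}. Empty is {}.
Answer: {2,4}

Derivation:
Constraint 1 (Z != V) on D(Z)={2,4,9} D(V)={3,5,6,7,8}: no change
Constraint 2 (Z + V = Y) on D(Z)={2,4,9} D(V)={3,5,6,7,8} D(Y)={2,3,5,6,7,9}: Z {2,4,9}->{2,4}; V {3,5,6,7,8}->{3,5,7}; Y {2,3,5,6,7,9}->{5,7,9}
Constraint 3 (Z != Y) on D(Z)={2,4} D(Y)={5,7,9}: no change
So after constraint 3: D(Z) = {2,4}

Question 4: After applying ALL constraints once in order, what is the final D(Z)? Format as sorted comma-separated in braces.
Constraint 1 (Z != V) on D(Z)={2,4,9} D(V)={3,5,6,7,8}: no change
Constraint 2 (Z + V = Y) on D(Z)={2,4,9} D(V)={3,5,6,7,8} D(Y)={2,3,5,6,7,9}: Z {2,4,9}->{2,4}; V {3,5,6,7,8}->{3,5,7}; Y {2,3,5,6,7,9}->{5,7,9}
Constraint 3 (Z != Y) on D(Z)={2,4} D(Y)={5,7,9}: no change
Constraint 4 (Y + V = Z) on D(Y)={5,7,9} D(V)={3,5,7} D(Z)={2,4}: Y {5,7,9}->{}; V {3,5,7}->{}; Z {2,4}->{}
So after all 4 constraints: D(Z) = {}

Answer: {}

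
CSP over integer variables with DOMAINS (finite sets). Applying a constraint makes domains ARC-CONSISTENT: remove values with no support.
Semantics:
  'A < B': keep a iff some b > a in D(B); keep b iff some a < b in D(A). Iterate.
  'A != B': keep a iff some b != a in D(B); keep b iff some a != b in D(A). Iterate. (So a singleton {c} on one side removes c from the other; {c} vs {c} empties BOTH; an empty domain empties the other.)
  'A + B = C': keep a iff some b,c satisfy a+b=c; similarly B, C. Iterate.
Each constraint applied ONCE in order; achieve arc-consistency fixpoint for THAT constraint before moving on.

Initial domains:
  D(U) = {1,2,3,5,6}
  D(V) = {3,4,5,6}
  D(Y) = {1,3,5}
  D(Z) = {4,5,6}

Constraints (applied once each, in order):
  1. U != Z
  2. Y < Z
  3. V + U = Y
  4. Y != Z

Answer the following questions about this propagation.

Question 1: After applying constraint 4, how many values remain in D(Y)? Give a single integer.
Constraint 1 (U != Z) on D(U)={1,2,3,5,6} D(Z)={4,5,6}: no change
Constraint 2 (Y < Z) on D(Y)={1,3,5} D(Z)={4,5,6}: no change
Constraint 3 (V + U = Y) on D(V)={3,4,5,6} D(U)={1,2,3,5,6} D(Y)={1,3,5}: V {3,4,5,6}->{3,4}; U {1,2,3,5,6}->{1,2}; Y {1,3,5}->{5}
Constraint 4 (Y != Z) on D(Y)={5} D(Z)={4,5,6}: Z {4,5,6}->{4,6}
So after constraint 4: D(Y)={5}, size = 1

Answer: 1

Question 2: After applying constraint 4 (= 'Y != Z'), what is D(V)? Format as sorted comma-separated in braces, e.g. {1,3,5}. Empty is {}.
Answer: {3,4}

Derivation:
Constraint 1 (U != Z) on D(U)={1,2,3,5,6} D(Z)={4,5,6}: no change
Constraint 2 (Y < Z) on D(Y)={1,3,5} D(Z)={4,5,6}: no change
Constraint 3 (V + U = Y) on D(V)={3,4,5,6} D(U)={1,2,3,5,6} D(Y)={1,3,5}: V {3,4,5,6}->{3,4}; U {1,2,3,5,6}->{1,2}; Y {1,3,5}->{5}
Constraint 4 (Y != Z) on D(Y)={5} D(Z)={4,5,6}: Z {4,5,6}->{4,6}
So after constraint 4: D(V) = {3,4}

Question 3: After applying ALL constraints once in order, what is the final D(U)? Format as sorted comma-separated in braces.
Constraint 1 (U != Z) on D(U)={1,2,3,5,6} D(Z)={4,5,6}: no change
Constraint 2 (Y < Z) on D(Y)={1,3,5} D(Z)={4,5,6}: no change
Constraint 3 (V + U = Y) on D(V)={3,4,5,6} D(U)={1,2,3,5,6} D(Y)={1,3,5}: V {3,4,5,6}->{3,4}; U {1,2,3,5,6}->{1,2}; Y {1,3,5}->{5}
Constraint 4 (Y != Z) on D(Y)={5} D(Z)={4,5,6}: Z {4,5,6}->{4,6}
So after all 4 constraints: D(U) = {1,2}

Answer: {1,2}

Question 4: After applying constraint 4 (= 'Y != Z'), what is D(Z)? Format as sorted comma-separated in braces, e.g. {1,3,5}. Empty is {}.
Constraint 1 (U != Z) on D(U)={1,2,3,5,6} D(Z)={4,5,6}: no change
Constraint 2 (Y < Z) on D(Y)={1,3,5} D(Z)={4,5,6}: no change
Constraint 3 (V + U = Y) on D(V)={3,4,5,6} D(U)={1,2,3,5,6} D(Y)={1,3,5}: V {3,4,5,6}->{3,4}; U {1,2,3,5,6}->{1,2}; Y {1,3,5}->{5}
Constraint 4 (Y != Z) on D(Y)={5} D(Z)={4,5,6}: Z {4,5,6}->{4,6}
So after constraint 4: D(Z) = {4,6}

Answer: {4,6}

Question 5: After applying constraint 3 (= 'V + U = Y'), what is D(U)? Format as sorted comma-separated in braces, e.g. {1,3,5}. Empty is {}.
Answer: {1,2}

Derivation:
Constraint 1 (U != Z) on D(U)={1,2,3,5,6} D(Z)={4,5,6}: no change
Constraint 2 (Y < Z) on D(Y)={1,3,5} D(Z)={4,5,6}: no change
Constraint 3 (V + U = Y) on D(V)={3,4,5,6} D(U)={1,2,3,5,6} D(Y)={1,3,5}: V {3,4,5,6}->{3,4}; U {1,2,3,5,6}->{1,2}; Y {1,3,5}->{5}
So after constraint 3: D(U) = {1,2}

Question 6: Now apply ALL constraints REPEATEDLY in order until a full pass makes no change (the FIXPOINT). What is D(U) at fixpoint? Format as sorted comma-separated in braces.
pass 0 (initial): D(U)={1,2,3,5,6}
pass 1: U {1,2,3,5,6}->{1,2}; V {3,4,5,6}->{3,4}; Y {1,3,5}->{5}; Z {4,5,6}->{4,6}
pass 2: Z {4,6}->{6}
pass 3: no change
Fixpoint after 3 passes: D(U) = {1,2}

Answer: {1,2}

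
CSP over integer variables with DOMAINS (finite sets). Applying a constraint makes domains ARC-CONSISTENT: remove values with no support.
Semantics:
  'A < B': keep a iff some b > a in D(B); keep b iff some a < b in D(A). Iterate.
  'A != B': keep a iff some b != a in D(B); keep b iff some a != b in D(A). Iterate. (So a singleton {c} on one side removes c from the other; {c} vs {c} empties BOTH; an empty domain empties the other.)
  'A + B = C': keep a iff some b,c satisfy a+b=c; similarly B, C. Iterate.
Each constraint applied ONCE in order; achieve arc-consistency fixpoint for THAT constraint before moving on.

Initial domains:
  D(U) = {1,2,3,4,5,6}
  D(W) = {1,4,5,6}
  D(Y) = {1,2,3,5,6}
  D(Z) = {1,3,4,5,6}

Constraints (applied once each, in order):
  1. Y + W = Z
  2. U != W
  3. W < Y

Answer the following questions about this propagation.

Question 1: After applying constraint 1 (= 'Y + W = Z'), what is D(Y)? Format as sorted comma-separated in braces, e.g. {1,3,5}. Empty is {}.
Answer: {1,2,3,5}

Derivation:
Constraint 1 (Y + W = Z) on D(Y)={1,2,3,5,6} D(W)={1,4,5,6} D(Z)={1,3,4,5,6}: Y {1,2,3,5,6}->{1,2,3,5}; W {1,4,5,6}->{1,4,5}; Z {1,3,4,5,6}->{3,4,5,6}
So after constraint 1: D(Y) = {1,2,3,5}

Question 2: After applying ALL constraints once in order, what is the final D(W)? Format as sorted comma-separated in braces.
Answer: {1,4}

Derivation:
Constraint 1 (Y + W = Z) on D(Y)={1,2,3,5,6} D(W)={1,4,5,6} D(Z)={1,3,4,5,6}: Y {1,2,3,5,6}->{1,2,3,5}; W {1,4,5,6}->{1,4,5}; Z {1,3,4,5,6}->{3,4,5,6}
Constraint 2 (U != W) on D(U)={1,2,3,4,5,6} D(W)={1,4,5}: no change
Constraint 3 (W < Y) on D(W)={1,4,5} D(Y)={1,2,3,5}: W {1,4,5}->{1,4}; Y {1,2,3,5}->{2,3,5}
So after all 3 constraints: D(W) = {1,4}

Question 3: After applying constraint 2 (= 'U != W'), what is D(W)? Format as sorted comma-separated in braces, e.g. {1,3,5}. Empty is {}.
Answer: {1,4,5}

Derivation:
Constraint 1 (Y + W = Z) on D(Y)={1,2,3,5,6} D(W)={1,4,5,6} D(Z)={1,3,4,5,6}: Y {1,2,3,5,6}->{1,2,3,5}; W {1,4,5,6}->{1,4,5}; Z {1,3,4,5,6}->{3,4,5,6}
Constraint 2 (U != W) on D(U)={1,2,3,4,5,6} D(W)={1,4,5}: no change
So after constraint 2: D(W) = {1,4,5}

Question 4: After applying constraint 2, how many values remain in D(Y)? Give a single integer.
Answer: 4

Derivation:
Constraint 1 (Y + W = Z) on D(Y)={1,2,3,5,6} D(W)={1,4,5,6} D(Z)={1,3,4,5,6}: Y {1,2,3,5,6}->{1,2,3,5}; W {1,4,5,6}->{1,4,5}; Z {1,3,4,5,6}->{3,4,5,6}
Constraint 2 (U != W) on D(U)={1,2,3,4,5,6} D(W)={1,4,5}: no change
So after constraint 2: D(Y)={1,2,3,5}, size = 4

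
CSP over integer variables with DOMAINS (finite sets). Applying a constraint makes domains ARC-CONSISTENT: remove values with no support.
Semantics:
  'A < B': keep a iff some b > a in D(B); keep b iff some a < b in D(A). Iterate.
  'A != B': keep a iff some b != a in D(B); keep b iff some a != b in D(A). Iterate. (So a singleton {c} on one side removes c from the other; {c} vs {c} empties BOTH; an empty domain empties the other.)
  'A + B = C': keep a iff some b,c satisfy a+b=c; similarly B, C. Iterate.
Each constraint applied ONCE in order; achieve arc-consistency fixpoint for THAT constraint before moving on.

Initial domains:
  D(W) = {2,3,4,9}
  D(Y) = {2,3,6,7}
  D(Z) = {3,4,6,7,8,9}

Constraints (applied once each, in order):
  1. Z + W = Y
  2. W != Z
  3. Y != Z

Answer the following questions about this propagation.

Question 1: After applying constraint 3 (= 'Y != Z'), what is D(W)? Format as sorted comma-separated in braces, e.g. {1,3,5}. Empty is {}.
Answer: {2,3,4}

Derivation:
Constraint 1 (Z + W = Y) on D(Z)={3,4,6,7,8,9} D(W)={2,3,4,9} D(Y)={2,3,6,7}: Z {3,4,6,7,8,9}->{3,4}; W {2,3,4,9}->{2,3,4}; Y {2,3,6,7}->{6,7}
Constraint 2 (W != Z) on D(W)={2,3,4} D(Z)={3,4}: no change
Constraint 3 (Y != Z) on D(Y)={6,7} D(Z)={3,4}: no change
So after constraint 3: D(W) = {2,3,4}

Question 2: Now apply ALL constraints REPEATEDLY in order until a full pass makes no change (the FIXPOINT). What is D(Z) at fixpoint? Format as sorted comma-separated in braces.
Answer: {3,4}

Derivation:
pass 0 (initial): D(Z)={3,4,6,7,8,9}
pass 1: W {2,3,4,9}->{2,3,4}; Y {2,3,6,7}->{6,7}; Z {3,4,6,7,8,9}->{3,4}
pass 2: no change
Fixpoint after 2 passes: D(Z) = {3,4}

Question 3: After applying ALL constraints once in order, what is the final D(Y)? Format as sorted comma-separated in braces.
Constraint 1 (Z + W = Y) on D(Z)={3,4,6,7,8,9} D(W)={2,3,4,9} D(Y)={2,3,6,7}: Z {3,4,6,7,8,9}->{3,4}; W {2,3,4,9}->{2,3,4}; Y {2,3,6,7}->{6,7}
Constraint 2 (W != Z) on D(W)={2,3,4} D(Z)={3,4}: no change
Constraint 3 (Y != Z) on D(Y)={6,7} D(Z)={3,4}: no change
So after all 3 constraints: D(Y) = {6,7}

Answer: {6,7}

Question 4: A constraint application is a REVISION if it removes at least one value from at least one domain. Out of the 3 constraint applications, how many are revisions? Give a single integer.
Constraint 1 (Z + W = Y) on D(Z)={3,4,6,7,8,9} D(W)={2,3,4,9} D(Y)={2,3,6,7}: Z {3,4,6,7,8,9}->{3,4}; W {2,3,4,9}->{2,3,4}; Y {2,3,6,7}->{6,7} => REVISION
Constraint 2 (W != Z) on D(W)={2,3,4} D(Z)={3,4}: no change => not a revision
Constraint 3 (Y != Z) on D(Y)={6,7} D(Z)={3,4}: no change => not a revision
Total revisions = 1

Answer: 1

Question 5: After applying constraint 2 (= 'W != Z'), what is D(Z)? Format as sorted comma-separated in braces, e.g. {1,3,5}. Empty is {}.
Constraint 1 (Z + W = Y) on D(Z)={3,4,6,7,8,9} D(W)={2,3,4,9} D(Y)={2,3,6,7}: Z {3,4,6,7,8,9}->{3,4}; W {2,3,4,9}->{2,3,4}; Y {2,3,6,7}->{6,7}
Constraint 2 (W != Z) on D(W)={2,3,4} D(Z)={3,4}: no change
So after constraint 2: D(Z) = {3,4}

Answer: {3,4}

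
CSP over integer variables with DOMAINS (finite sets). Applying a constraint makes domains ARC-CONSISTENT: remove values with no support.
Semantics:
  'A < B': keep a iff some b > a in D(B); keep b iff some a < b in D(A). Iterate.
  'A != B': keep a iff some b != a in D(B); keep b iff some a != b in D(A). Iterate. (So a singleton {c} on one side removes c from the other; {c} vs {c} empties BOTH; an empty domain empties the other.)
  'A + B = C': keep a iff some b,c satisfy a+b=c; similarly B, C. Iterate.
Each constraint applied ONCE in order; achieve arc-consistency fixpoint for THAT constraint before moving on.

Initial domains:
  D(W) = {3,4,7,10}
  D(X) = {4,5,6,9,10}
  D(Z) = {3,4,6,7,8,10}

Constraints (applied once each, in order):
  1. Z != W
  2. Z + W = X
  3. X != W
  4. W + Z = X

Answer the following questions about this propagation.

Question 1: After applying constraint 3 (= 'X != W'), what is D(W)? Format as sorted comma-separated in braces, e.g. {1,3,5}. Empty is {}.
Constraint 1 (Z != W) on D(Z)={3,4,6,7,8,10} D(W)={3,4,7,10}: no change
Constraint 2 (Z + W = X) on D(Z)={3,4,6,7,8,10} D(W)={3,4,7,10} D(X)={4,5,6,9,10}: Z {3,4,6,7,8,10}->{3,6,7}; W {3,4,7,10}->{3,4,7}; X {4,5,6,9,10}->{6,9,10}
Constraint 3 (X != W) on D(X)={6,9,10} D(W)={3,4,7}: no change
So after constraint 3: D(W) = {3,4,7}

Answer: {3,4,7}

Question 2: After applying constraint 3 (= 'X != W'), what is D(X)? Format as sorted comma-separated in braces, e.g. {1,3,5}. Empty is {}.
Constraint 1 (Z != W) on D(Z)={3,4,6,7,8,10} D(W)={3,4,7,10}: no change
Constraint 2 (Z + W = X) on D(Z)={3,4,6,7,8,10} D(W)={3,4,7,10} D(X)={4,5,6,9,10}: Z {3,4,6,7,8,10}->{3,6,7}; W {3,4,7,10}->{3,4,7}; X {4,5,6,9,10}->{6,9,10}
Constraint 3 (X != W) on D(X)={6,9,10} D(W)={3,4,7}: no change
So after constraint 3: D(X) = {6,9,10}

Answer: {6,9,10}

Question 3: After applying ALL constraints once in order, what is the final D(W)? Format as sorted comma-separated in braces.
Constraint 1 (Z != W) on D(Z)={3,4,6,7,8,10} D(W)={3,4,7,10}: no change
Constraint 2 (Z + W = X) on D(Z)={3,4,6,7,8,10} D(W)={3,4,7,10} D(X)={4,5,6,9,10}: Z {3,4,6,7,8,10}->{3,6,7}; W {3,4,7,10}->{3,4,7}; X {4,5,6,9,10}->{6,9,10}
Constraint 3 (X != W) on D(X)={6,9,10} D(W)={3,4,7}: no change
Constraint 4 (W + Z = X) on D(W)={3,4,7} D(Z)={3,6,7} D(X)={6,9,10}: no change
So after all 4 constraints: D(W) = {3,4,7}

Answer: {3,4,7}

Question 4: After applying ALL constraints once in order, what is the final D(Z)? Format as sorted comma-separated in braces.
Constraint 1 (Z != W) on D(Z)={3,4,6,7,8,10} D(W)={3,4,7,10}: no change
Constraint 2 (Z + W = X) on D(Z)={3,4,6,7,8,10} D(W)={3,4,7,10} D(X)={4,5,6,9,10}: Z {3,4,6,7,8,10}->{3,6,7}; W {3,4,7,10}->{3,4,7}; X {4,5,6,9,10}->{6,9,10}
Constraint 3 (X != W) on D(X)={6,9,10} D(W)={3,4,7}: no change
Constraint 4 (W + Z = X) on D(W)={3,4,7} D(Z)={3,6,7} D(X)={6,9,10}: no change
So after all 4 constraints: D(Z) = {3,6,7}

Answer: {3,6,7}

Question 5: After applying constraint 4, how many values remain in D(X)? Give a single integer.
Answer: 3

Derivation:
Constraint 1 (Z != W) on D(Z)={3,4,6,7,8,10} D(W)={3,4,7,10}: no change
Constraint 2 (Z + W = X) on D(Z)={3,4,6,7,8,10} D(W)={3,4,7,10} D(X)={4,5,6,9,10}: Z {3,4,6,7,8,10}->{3,6,7}; W {3,4,7,10}->{3,4,7}; X {4,5,6,9,10}->{6,9,10}
Constraint 3 (X != W) on D(X)={6,9,10} D(W)={3,4,7}: no change
Constraint 4 (W + Z = X) on D(W)={3,4,7} D(Z)={3,6,7} D(X)={6,9,10}: no change
So after constraint 4: D(X)={6,9,10}, size = 3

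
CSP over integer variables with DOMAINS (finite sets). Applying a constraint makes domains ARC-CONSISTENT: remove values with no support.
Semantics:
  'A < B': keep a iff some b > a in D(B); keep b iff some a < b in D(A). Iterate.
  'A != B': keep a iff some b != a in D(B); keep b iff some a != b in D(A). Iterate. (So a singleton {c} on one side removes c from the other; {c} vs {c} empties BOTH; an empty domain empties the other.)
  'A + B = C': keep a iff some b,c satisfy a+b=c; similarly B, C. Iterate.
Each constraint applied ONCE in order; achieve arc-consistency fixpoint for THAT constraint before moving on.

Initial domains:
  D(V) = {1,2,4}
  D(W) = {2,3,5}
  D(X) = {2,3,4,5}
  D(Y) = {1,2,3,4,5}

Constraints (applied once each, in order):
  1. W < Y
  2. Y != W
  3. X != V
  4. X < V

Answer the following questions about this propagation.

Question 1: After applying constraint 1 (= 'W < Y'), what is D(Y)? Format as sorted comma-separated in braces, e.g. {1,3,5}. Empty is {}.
Constraint 1 (W < Y) on D(W)={2,3,5} D(Y)={1,2,3,4,5}: W {2,3,5}->{2,3}; Y {1,2,3,4,5}->{3,4,5}
So after constraint 1: D(Y) = {3,4,5}

Answer: {3,4,5}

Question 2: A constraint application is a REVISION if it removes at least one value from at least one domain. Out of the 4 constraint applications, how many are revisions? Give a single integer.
Answer: 2

Derivation:
Constraint 1 (W < Y) on D(W)={2,3,5} D(Y)={1,2,3,4,5}: W {2,3,5}->{2,3}; Y {1,2,3,4,5}->{3,4,5} => REVISION
Constraint 2 (Y != W) on D(Y)={3,4,5} D(W)={2,3}: no change => not a revision
Constraint 3 (X != V) on D(X)={2,3,4,5} D(V)={1,2,4}: no change => not a revision
Constraint 4 (X < V) on D(X)={2,3,4,5} D(V)={1,2,4}: X {2,3,4,5}->{2,3}; V {1,2,4}->{4} => REVISION
Total revisions = 2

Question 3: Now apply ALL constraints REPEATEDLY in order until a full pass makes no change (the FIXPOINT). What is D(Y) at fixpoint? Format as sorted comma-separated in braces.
Answer: {3,4,5}

Derivation:
pass 0 (initial): D(Y)={1,2,3,4,5}
pass 1: V {1,2,4}->{4}; W {2,3,5}->{2,3}; X {2,3,4,5}->{2,3}; Y {1,2,3,4,5}->{3,4,5}
pass 2: no change
Fixpoint after 2 passes: D(Y) = {3,4,5}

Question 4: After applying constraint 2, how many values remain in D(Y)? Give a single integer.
Answer: 3

Derivation:
Constraint 1 (W < Y) on D(W)={2,3,5} D(Y)={1,2,3,4,5}: W {2,3,5}->{2,3}; Y {1,2,3,4,5}->{3,4,5}
Constraint 2 (Y != W) on D(Y)={3,4,5} D(W)={2,3}: no change
So after constraint 2: D(Y)={3,4,5}, size = 3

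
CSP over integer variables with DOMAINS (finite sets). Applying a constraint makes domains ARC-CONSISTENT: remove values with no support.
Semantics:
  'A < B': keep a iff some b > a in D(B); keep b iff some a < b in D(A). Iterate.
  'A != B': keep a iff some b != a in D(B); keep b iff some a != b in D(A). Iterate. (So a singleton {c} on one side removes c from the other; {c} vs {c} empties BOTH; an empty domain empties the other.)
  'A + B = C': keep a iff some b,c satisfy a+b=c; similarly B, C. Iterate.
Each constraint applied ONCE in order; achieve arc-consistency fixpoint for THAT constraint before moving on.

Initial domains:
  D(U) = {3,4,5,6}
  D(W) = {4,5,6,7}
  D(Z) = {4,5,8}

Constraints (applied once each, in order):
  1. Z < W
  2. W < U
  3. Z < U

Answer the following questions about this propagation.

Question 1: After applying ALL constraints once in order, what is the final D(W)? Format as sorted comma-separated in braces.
Answer: {5}

Derivation:
Constraint 1 (Z < W) on D(Z)={4,5,8} D(W)={4,5,6,7}: Z {4,5,8}->{4,5}; W {4,5,6,7}->{5,6,7}
Constraint 2 (W < U) on D(W)={5,6,7} D(U)={3,4,5,6}: W {5,6,7}->{5}; U {3,4,5,6}->{6}
Constraint 3 (Z < U) on D(Z)={4,5} D(U)={6}: no change
So after all 3 constraints: D(W) = {5}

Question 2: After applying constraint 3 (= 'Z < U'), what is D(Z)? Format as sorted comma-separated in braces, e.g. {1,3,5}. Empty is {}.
Constraint 1 (Z < W) on D(Z)={4,5,8} D(W)={4,5,6,7}: Z {4,5,8}->{4,5}; W {4,5,6,7}->{5,6,7}
Constraint 2 (W < U) on D(W)={5,6,7} D(U)={3,4,5,6}: W {5,6,7}->{5}; U {3,4,5,6}->{6}
Constraint 3 (Z < U) on D(Z)={4,5} D(U)={6}: no change
So after constraint 3: D(Z) = {4,5}

Answer: {4,5}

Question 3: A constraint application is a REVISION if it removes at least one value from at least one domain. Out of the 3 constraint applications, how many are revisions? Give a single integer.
Answer: 2

Derivation:
Constraint 1 (Z < W) on D(Z)={4,5,8} D(W)={4,5,6,7}: Z {4,5,8}->{4,5}; W {4,5,6,7}->{5,6,7} => REVISION
Constraint 2 (W < U) on D(W)={5,6,7} D(U)={3,4,5,6}: W {5,6,7}->{5}; U {3,4,5,6}->{6} => REVISION
Constraint 3 (Z < U) on D(Z)={4,5} D(U)={6}: no change => not a revision
Total revisions = 2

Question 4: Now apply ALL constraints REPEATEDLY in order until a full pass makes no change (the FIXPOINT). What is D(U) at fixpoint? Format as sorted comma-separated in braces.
pass 0 (initial): D(U)={3,4,5,6}
pass 1: U {3,4,5,6}->{6}; W {4,5,6,7}->{5}; Z {4,5,8}->{4,5}
pass 2: Z {4,5}->{4}
pass 3: no change
Fixpoint after 3 passes: D(U) = {6}

Answer: {6}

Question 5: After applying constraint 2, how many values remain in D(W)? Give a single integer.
Answer: 1

Derivation:
Constraint 1 (Z < W) on D(Z)={4,5,8} D(W)={4,5,6,7}: Z {4,5,8}->{4,5}; W {4,5,6,7}->{5,6,7}
Constraint 2 (W < U) on D(W)={5,6,7} D(U)={3,4,5,6}: W {5,6,7}->{5}; U {3,4,5,6}->{6}
So after constraint 2: D(W)={5}, size = 1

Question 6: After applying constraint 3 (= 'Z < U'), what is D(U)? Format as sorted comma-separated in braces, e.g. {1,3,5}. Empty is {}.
Constraint 1 (Z < W) on D(Z)={4,5,8} D(W)={4,5,6,7}: Z {4,5,8}->{4,5}; W {4,5,6,7}->{5,6,7}
Constraint 2 (W < U) on D(W)={5,6,7} D(U)={3,4,5,6}: W {5,6,7}->{5}; U {3,4,5,6}->{6}
Constraint 3 (Z < U) on D(Z)={4,5} D(U)={6}: no change
So after constraint 3: D(U) = {6}

Answer: {6}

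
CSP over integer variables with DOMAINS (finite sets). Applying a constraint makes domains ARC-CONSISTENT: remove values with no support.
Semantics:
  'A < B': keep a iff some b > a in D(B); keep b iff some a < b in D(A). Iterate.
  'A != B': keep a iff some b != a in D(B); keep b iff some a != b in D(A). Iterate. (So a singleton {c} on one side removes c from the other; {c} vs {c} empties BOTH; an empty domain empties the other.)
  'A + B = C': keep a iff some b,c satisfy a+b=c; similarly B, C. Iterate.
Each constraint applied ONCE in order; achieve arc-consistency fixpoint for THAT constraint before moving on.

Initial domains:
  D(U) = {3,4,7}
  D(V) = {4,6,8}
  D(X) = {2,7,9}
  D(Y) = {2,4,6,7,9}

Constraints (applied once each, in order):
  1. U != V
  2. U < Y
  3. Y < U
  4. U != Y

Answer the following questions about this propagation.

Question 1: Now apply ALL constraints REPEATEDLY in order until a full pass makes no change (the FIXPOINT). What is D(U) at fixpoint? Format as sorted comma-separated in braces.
pass 0 (initial): D(U)={3,4,7}
pass 1: U {3,4,7}->{7}; Y {2,4,6,7,9}->{4,6}
pass 2: U {7}->{}; Y {4,6}->{}
pass 3: V {4,6,8}->{}
pass 4: no change
Fixpoint after 4 passes: D(U) = {}

Answer: {}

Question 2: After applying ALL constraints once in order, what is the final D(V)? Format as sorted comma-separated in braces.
Answer: {4,6,8}

Derivation:
Constraint 1 (U != V) on D(U)={3,4,7} D(V)={4,6,8}: no change
Constraint 2 (U < Y) on D(U)={3,4,7} D(Y)={2,4,6,7,9}: Y {2,4,6,7,9}->{4,6,7,9}
Constraint 3 (Y < U) on D(Y)={4,6,7,9} D(U)={3,4,7}: Y {4,6,7,9}->{4,6}; U {3,4,7}->{7}
Constraint 4 (U != Y) on D(U)={7} D(Y)={4,6}: no change
So after all 4 constraints: D(V) = {4,6,8}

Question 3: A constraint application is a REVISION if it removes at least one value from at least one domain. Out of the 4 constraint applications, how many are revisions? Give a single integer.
Constraint 1 (U != V) on D(U)={3,4,7} D(V)={4,6,8}: no change => not a revision
Constraint 2 (U < Y) on D(U)={3,4,7} D(Y)={2,4,6,7,9}: Y {2,4,6,7,9}->{4,6,7,9} => REVISION
Constraint 3 (Y < U) on D(Y)={4,6,7,9} D(U)={3,4,7}: Y {4,6,7,9}->{4,6}; U {3,4,7}->{7} => REVISION
Constraint 4 (U != Y) on D(U)={7} D(Y)={4,6}: no change => not a revision
Total revisions = 2

Answer: 2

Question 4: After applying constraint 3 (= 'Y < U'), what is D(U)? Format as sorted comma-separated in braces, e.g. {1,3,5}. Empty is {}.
Constraint 1 (U != V) on D(U)={3,4,7} D(V)={4,6,8}: no change
Constraint 2 (U < Y) on D(U)={3,4,7} D(Y)={2,4,6,7,9}: Y {2,4,6,7,9}->{4,6,7,9}
Constraint 3 (Y < U) on D(Y)={4,6,7,9} D(U)={3,4,7}: Y {4,6,7,9}->{4,6}; U {3,4,7}->{7}
So after constraint 3: D(U) = {7}

Answer: {7}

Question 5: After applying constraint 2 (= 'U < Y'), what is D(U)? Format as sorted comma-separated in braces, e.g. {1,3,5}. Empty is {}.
Constraint 1 (U != V) on D(U)={3,4,7} D(V)={4,6,8}: no change
Constraint 2 (U < Y) on D(U)={3,4,7} D(Y)={2,4,6,7,9}: Y {2,4,6,7,9}->{4,6,7,9}
So after constraint 2: D(U) = {3,4,7}

Answer: {3,4,7}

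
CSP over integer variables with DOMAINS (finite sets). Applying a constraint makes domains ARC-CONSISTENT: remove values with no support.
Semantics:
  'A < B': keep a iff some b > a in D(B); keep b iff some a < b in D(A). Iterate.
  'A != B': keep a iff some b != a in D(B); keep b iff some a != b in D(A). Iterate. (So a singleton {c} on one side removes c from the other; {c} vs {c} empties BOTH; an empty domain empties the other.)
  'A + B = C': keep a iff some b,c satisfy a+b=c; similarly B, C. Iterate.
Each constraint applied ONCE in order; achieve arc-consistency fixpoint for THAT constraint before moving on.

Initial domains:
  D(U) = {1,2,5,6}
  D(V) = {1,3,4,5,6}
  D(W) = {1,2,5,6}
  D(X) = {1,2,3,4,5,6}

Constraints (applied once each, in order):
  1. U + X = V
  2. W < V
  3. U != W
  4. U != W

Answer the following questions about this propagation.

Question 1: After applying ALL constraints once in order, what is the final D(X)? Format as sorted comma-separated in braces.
Constraint 1 (U + X = V) on D(U)={1,2,5,6} D(X)={1,2,3,4,5,6} D(V)={1,3,4,5,6}: U {1,2,5,6}->{1,2,5}; X {1,2,3,4,5,6}->{1,2,3,4,5}; V {1,3,4,5,6}->{3,4,5,6}
Constraint 2 (W < V) on D(W)={1,2,5,6} D(V)={3,4,5,6}: W {1,2,5,6}->{1,2,5}
Constraint 3 (U != W) on D(U)={1,2,5} D(W)={1,2,5}: no change
Constraint 4 (U != W) on D(U)={1,2,5} D(W)={1,2,5}: no change
So after all 4 constraints: D(X) = {1,2,3,4,5}

Answer: {1,2,3,4,5}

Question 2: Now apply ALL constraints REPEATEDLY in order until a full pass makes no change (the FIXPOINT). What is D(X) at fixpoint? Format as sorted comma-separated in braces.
pass 0 (initial): D(X)={1,2,3,4,5,6}
pass 1: U {1,2,5,6}->{1,2,5}; V {1,3,4,5,6}->{3,4,5,6}; W {1,2,5,6}->{1,2,5}; X {1,2,3,4,5,6}->{1,2,3,4,5}
pass 2: no change
Fixpoint after 2 passes: D(X) = {1,2,3,4,5}

Answer: {1,2,3,4,5}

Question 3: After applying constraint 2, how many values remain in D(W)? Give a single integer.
Constraint 1 (U + X = V) on D(U)={1,2,5,6} D(X)={1,2,3,4,5,6} D(V)={1,3,4,5,6}: U {1,2,5,6}->{1,2,5}; X {1,2,3,4,5,6}->{1,2,3,4,5}; V {1,3,4,5,6}->{3,4,5,6}
Constraint 2 (W < V) on D(W)={1,2,5,6} D(V)={3,4,5,6}: W {1,2,5,6}->{1,2,5}
So after constraint 2: D(W)={1,2,5}, size = 3

Answer: 3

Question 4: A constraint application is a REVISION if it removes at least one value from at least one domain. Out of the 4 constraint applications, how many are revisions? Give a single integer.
Answer: 2

Derivation:
Constraint 1 (U + X = V) on D(U)={1,2,5,6} D(X)={1,2,3,4,5,6} D(V)={1,3,4,5,6}: U {1,2,5,6}->{1,2,5}; X {1,2,3,4,5,6}->{1,2,3,4,5}; V {1,3,4,5,6}->{3,4,5,6} => REVISION
Constraint 2 (W < V) on D(W)={1,2,5,6} D(V)={3,4,5,6}: W {1,2,5,6}->{1,2,5} => REVISION
Constraint 3 (U != W) on D(U)={1,2,5} D(W)={1,2,5}: no change => not a revision
Constraint 4 (U != W) on D(U)={1,2,5} D(W)={1,2,5}: no change => not a revision
Total revisions = 2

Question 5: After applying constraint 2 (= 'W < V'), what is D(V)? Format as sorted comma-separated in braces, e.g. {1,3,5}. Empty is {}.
Constraint 1 (U + X = V) on D(U)={1,2,5,6} D(X)={1,2,3,4,5,6} D(V)={1,3,4,5,6}: U {1,2,5,6}->{1,2,5}; X {1,2,3,4,5,6}->{1,2,3,4,5}; V {1,3,4,5,6}->{3,4,5,6}
Constraint 2 (W < V) on D(W)={1,2,5,6} D(V)={3,4,5,6}: W {1,2,5,6}->{1,2,5}
So after constraint 2: D(V) = {3,4,5,6}

Answer: {3,4,5,6}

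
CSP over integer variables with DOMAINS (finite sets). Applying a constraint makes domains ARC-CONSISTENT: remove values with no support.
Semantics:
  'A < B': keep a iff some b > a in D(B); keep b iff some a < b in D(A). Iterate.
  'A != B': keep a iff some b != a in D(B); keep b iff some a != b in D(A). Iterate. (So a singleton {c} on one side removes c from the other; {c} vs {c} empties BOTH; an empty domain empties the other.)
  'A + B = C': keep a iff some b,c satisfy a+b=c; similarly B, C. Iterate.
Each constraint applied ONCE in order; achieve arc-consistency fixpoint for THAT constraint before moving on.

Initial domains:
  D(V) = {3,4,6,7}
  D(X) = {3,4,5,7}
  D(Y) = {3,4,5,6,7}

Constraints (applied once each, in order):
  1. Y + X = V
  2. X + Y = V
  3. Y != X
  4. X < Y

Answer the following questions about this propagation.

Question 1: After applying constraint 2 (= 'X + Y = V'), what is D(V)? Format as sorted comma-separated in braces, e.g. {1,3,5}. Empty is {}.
Answer: {6,7}

Derivation:
Constraint 1 (Y + X = V) on D(Y)={3,4,5,6,7} D(X)={3,4,5,7} D(V)={3,4,6,7}: Y {3,4,5,6,7}->{3,4}; X {3,4,5,7}->{3,4}; V {3,4,6,7}->{6,7}
Constraint 2 (X + Y = V) on D(X)={3,4} D(Y)={3,4} D(V)={6,7}: no change
So after constraint 2: D(V) = {6,7}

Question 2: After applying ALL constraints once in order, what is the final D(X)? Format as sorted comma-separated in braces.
Constraint 1 (Y + X = V) on D(Y)={3,4,5,6,7} D(X)={3,4,5,7} D(V)={3,4,6,7}: Y {3,4,5,6,7}->{3,4}; X {3,4,5,7}->{3,4}; V {3,4,6,7}->{6,7}
Constraint 2 (X + Y = V) on D(X)={3,4} D(Y)={3,4} D(V)={6,7}: no change
Constraint 3 (Y != X) on D(Y)={3,4} D(X)={3,4}: no change
Constraint 4 (X < Y) on D(X)={3,4} D(Y)={3,4}: X {3,4}->{3}; Y {3,4}->{4}
So after all 4 constraints: D(X) = {3}

Answer: {3}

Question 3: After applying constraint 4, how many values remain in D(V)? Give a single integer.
Constraint 1 (Y + X = V) on D(Y)={3,4,5,6,7} D(X)={3,4,5,7} D(V)={3,4,6,7}: Y {3,4,5,6,7}->{3,4}; X {3,4,5,7}->{3,4}; V {3,4,6,7}->{6,7}
Constraint 2 (X + Y = V) on D(X)={3,4} D(Y)={3,4} D(V)={6,7}: no change
Constraint 3 (Y != X) on D(Y)={3,4} D(X)={3,4}: no change
Constraint 4 (X < Y) on D(X)={3,4} D(Y)={3,4}: X {3,4}->{3}; Y {3,4}->{4}
So after constraint 4: D(V)={6,7}, size = 2

Answer: 2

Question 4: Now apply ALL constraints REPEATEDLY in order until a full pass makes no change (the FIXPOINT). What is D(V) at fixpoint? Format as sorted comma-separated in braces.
pass 0 (initial): D(V)={3,4,6,7}
pass 1: V {3,4,6,7}->{6,7}; X {3,4,5,7}->{3}; Y {3,4,5,6,7}->{4}
pass 2: V {6,7}->{7}
pass 3: no change
Fixpoint after 3 passes: D(V) = {7}

Answer: {7}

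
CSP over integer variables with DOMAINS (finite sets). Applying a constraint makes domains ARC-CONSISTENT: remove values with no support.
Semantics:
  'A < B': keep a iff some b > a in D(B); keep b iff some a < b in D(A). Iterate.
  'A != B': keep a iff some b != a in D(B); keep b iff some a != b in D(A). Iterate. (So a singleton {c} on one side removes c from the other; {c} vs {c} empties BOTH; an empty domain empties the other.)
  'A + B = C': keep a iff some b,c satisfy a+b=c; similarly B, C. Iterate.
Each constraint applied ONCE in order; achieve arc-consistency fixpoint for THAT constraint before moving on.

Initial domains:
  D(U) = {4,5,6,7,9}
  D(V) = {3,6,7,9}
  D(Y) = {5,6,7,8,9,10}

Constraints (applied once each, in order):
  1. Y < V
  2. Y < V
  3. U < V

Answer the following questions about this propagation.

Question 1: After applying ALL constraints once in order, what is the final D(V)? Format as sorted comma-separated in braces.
Answer: {6,7,9}

Derivation:
Constraint 1 (Y < V) on D(Y)={5,6,7,8,9,10} D(V)={3,6,7,9}: Y {5,6,7,8,9,10}->{5,6,7,8}; V {3,6,7,9}->{6,7,9}
Constraint 2 (Y < V) on D(Y)={5,6,7,8} D(V)={6,7,9}: no change
Constraint 3 (U < V) on D(U)={4,5,6,7,9} D(V)={6,7,9}: U {4,5,6,7,9}->{4,5,6,7}
So after all 3 constraints: D(V) = {6,7,9}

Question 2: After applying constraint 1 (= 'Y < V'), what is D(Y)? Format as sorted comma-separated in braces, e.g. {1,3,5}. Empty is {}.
Answer: {5,6,7,8}

Derivation:
Constraint 1 (Y < V) on D(Y)={5,6,7,8,9,10} D(V)={3,6,7,9}: Y {5,6,7,8,9,10}->{5,6,7,8}; V {3,6,7,9}->{6,7,9}
So after constraint 1: D(Y) = {5,6,7,8}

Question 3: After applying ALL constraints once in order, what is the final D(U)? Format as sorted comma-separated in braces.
Constraint 1 (Y < V) on D(Y)={5,6,7,8,9,10} D(V)={3,6,7,9}: Y {5,6,7,8,9,10}->{5,6,7,8}; V {3,6,7,9}->{6,7,9}
Constraint 2 (Y < V) on D(Y)={5,6,7,8} D(V)={6,7,9}: no change
Constraint 3 (U < V) on D(U)={4,5,6,7,9} D(V)={6,7,9}: U {4,5,6,7,9}->{4,5,6,7}
So after all 3 constraints: D(U) = {4,5,6,7}

Answer: {4,5,6,7}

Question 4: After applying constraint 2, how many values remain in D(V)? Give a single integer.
Constraint 1 (Y < V) on D(Y)={5,6,7,8,9,10} D(V)={3,6,7,9}: Y {5,6,7,8,9,10}->{5,6,7,8}; V {3,6,7,9}->{6,7,9}
Constraint 2 (Y < V) on D(Y)={5,6,7,8} D(V)={6,7,9}: no change
So after constraint 2: D(V)={6,7,9}, size = 3

Answer: 3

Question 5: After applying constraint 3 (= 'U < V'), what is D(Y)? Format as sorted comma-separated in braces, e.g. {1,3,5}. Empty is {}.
Constraint 1 (Y < V) on D(Y)={5,6,7,8,9,10} D(V)={3,6,7,9}: Y {5,6,7,8,9,10}->{5,6,7,8}; V {3,6,7,9}->{6,7,9}
Constraint 2 (Y < V) on D(Y)={5,6,7,8} D(V)={6,7,9}: no change
Constraint 3 (U < V) on D(U)={4,5,6,7,9} D(V)={6,7,9}: U {4,5,6,7,9}->{4,5,6,7}
So after constraint 3: D(Y) = {5,6,7,8}

Answer: {5,6,7,8}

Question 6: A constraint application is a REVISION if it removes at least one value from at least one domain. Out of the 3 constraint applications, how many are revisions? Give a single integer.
Answer: 2

Derivation:
Constraint 1 (Y < V) on D(Y)={5,6,7,8,9,10} D(V)={3,6,7,9}: Y {5,6,7,8,9,10}->{5,6,7,8}; V {3,6,7,9}->{6,7,9} => REVISION
Constraint 2 (Y < V) on D(Y)={5,6,7,8} D(V)={6,7,9}: no change => not a revision
Constraint 3 (U < V) on D(U)={4,5,6,7,9} D(V)={6,7,9}: U {4,5,6,7,9}->{4,5,6,7} => REVISION
Total revisions = 2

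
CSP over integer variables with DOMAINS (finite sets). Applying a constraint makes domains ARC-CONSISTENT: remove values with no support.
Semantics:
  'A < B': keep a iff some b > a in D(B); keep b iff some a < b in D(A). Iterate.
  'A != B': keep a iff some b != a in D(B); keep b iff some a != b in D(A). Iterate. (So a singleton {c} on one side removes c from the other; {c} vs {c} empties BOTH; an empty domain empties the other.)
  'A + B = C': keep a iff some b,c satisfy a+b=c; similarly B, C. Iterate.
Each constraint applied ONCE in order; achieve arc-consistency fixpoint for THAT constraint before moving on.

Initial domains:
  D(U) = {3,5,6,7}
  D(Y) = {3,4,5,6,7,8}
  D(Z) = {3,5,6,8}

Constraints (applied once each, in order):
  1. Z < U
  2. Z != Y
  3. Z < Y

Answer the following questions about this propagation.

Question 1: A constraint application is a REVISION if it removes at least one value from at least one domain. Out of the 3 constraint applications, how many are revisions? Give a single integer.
Constraint 1 (Z < U) on D(Z)={3,5,6,8} D(U)={3,5,6,7}: Z {3,5,6,8}->{3,5,6}; U {3,5,6,7}->{5,6,7} => REVISION
Constraint 2 (Z != Y) on D(Z)={3,5,6} D(Y)={3,4,5,6,7,8}: no change => not a revision
Constraint 3 (Z < Y) on D(Z)={3,5,6} D(Y)={3,4,5,6,7,8}: Y {3,4,5,6,7,8}->{4,5,6,7,8} => REVISION
Total revisions = 2

Answer: 2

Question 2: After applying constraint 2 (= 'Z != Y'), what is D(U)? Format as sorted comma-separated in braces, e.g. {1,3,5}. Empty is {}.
Answer: {5,6,7}

Derivation:
Constraint 1 (Z < U) on D(Z)={3,5,6,8} D(U)={3,5,6,7}: Z {3,5,6,8}->{3,5,6}; U {3,5,6,7}->{5,6,7}
Constraint 2 (Z != Y) on D(Z)={3,5,6} D(Y)={3,4,5,6,7,8}: no change
So after constraint 2: D(U) = {5,6,7}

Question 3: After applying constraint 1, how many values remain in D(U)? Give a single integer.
Constraint 1 (Z < U) on D(Z)={3,5,6,8} D(U)={3,5,6,7}: Z {3,5,6,8}->{3,5,6}; U {3,5,6,7}->{5,6,7}
So after constraint 1: D(U)={5,6,7}, size = 3

Answer: 3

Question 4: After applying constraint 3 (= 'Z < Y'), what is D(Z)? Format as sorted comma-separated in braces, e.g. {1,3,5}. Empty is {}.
Answer: {3,5,6}

Derivation:
Constraint 1 (Z < U) on D(Z)={3,5,6,8} D(U)={3,5,6,7}: Z {3,5,6,8}->{3,5,6}; U {3,5,6,7}->{5,6,7}
Constraint 2 (Z != Y) on D(Z)={3,5,6} D(Y)={3,4,5,6,7,8}: no change
Constraint 3 (Z < Y) on D(Z)={3,5,6} D(Y)={3,4,5,6,7,8}: Y {3,4,5,6,7,8}->{4,5,6,7,8}
So after constraint 3: D(Z) = {3,5,6}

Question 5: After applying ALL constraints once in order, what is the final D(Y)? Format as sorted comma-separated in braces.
Constraint 1 (Z < U) on D(Z)={3,5,6,8} D(U)={3,5,6,7}: Z {3,5,6,8}->{3,5,6}; U {3,5,6,7}->{5,6,7}
Constraint 2 (Z != Y) on D(Z)={3,5,6} D(Y)={3,4,5,6,7,8}: no change
Constraint 3 (Z < Y) on D(Z)={3,5,6} D(Y)={3,4,5,6,7,8}: Y {3,4,5,6,7,8}->{4,5,6,7,8}
So after all 3 constraints: D(Y) = {4,5,6,7,8}

Answer: {4,5,6,7,8}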